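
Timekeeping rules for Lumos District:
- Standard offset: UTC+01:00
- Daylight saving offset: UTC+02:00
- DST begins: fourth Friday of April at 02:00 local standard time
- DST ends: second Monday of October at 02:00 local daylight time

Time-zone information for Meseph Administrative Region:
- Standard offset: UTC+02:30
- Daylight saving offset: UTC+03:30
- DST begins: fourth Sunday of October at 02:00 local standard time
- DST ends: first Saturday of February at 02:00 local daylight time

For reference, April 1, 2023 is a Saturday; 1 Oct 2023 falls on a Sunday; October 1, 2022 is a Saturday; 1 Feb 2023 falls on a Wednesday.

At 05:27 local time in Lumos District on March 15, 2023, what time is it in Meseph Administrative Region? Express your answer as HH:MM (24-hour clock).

1 April 2023 is a Saturday, so the first Friday is April 7 and the fourth is April 28.
1 October 2023 is a Sunday, so the first Monday is October 2 and the second is October 9.
March 15, 2023 does not fall between 28 April and 9 October, so daylight saving is not in effect and Lumos District is at UTC+01:00.
05:27 Lumos District − 1h = 04:27 UTC.
1 October 2022 is a Saturday, so the first Sunday is October 2 and the fourth is October 23.
1 February 2023 is a Wednesday, so the first Saturday is February 4.
At the standard offset (UTC+02:30), 04:27 UTC + 2h30m = 06:57 Meseph Administrative Region standard time.
The standard-time date in Meseph Administrative Region, March 15, 2023, is outside the daylight-saving period (23 October 2022 – 4 February 2023), so Meseph Administrative Region is on standard time, UTC+02:30.
04:27 UTC + 2h30m = 06:57 Meseph Administrative Region.

06:57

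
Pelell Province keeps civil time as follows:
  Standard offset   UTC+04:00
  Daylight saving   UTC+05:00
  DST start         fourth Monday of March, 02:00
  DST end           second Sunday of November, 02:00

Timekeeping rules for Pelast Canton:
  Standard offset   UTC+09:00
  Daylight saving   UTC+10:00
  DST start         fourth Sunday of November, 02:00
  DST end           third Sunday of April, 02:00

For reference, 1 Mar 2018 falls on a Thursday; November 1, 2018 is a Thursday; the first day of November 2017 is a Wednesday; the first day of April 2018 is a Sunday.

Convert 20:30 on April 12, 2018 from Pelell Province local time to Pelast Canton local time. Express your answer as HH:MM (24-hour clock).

1 March 2018 is a Thursday, so the first Monday is March 5 and the fourth is March 26.
1 November 2018 is a Thursday, so the first Sunday is November 4 and the second is November 11.
Daylight saving runs 26 March – 11 November; April 12, 2018 is inside that window, so Pelell Province is at UTC+05:00.
20:30 Pelell Province − 5h = 15:30 UTC.
1 November 2017 is a Wednesday, so the first Sunday is November 5 and the fourth is November 26.
1 April 2018 is a Sunday, so the first Sunday is April 1 and the third is April 15.
At the standard offset (UTC+09:00), 15:30 UTC + 9h = 00:30 Pelast Canton standard time (rolling into the next day, 13 April 2018).
Daylight saving runs 26 November 2017 – 15 April 2018; the standard-time date in Pelast Canton, April 13, 2018, is inside that window, so Pelast Canton is at UTC+10:00.
15:30 UTC + 10h = 01:30 Pelast Canton (rolling into the next day, 13 April 2018).

01:30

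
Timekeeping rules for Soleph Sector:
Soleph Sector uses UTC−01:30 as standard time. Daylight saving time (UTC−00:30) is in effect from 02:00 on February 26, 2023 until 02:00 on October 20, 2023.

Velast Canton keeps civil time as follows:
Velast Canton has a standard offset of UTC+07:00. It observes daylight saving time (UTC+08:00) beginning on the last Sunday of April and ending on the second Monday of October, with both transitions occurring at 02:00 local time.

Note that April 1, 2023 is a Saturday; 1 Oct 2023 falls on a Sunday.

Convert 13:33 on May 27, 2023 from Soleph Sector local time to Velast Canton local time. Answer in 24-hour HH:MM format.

22:03

May 27, 2023 lies within the daylight-saving period (26 February – 20 October), so Soleph Sector is on daylight time, UTC−00:30.
13:33 Soleph Sector + 0h30m = 14:03 UTC.
1 April 2023 is a Saturday, so Sundays fall on 2, 9, 16, 23, 30; the last is April 30.
1 October 2023 is a Sunday, so the first Monday is October 2 and the second is October 9.
At the standard offset (UTC+07:00), 14:03 UTC + 7h = 21:03 Velast Canton standard time.
Daylight saving runs 30 April – 9 October; the standard-time date in Velast Canton, May 27, 2023, is inside that window, so Velast Canton is at UTC+08:00.
14:03 UTC + 8h = 22:03 Velast Canton.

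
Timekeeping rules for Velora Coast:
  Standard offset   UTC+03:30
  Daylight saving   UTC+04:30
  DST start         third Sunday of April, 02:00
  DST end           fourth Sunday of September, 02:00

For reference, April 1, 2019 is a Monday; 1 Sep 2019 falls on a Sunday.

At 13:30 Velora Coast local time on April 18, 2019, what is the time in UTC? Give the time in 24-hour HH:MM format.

10:00

1 April 2019 is a Monday, so the first Sunday is April 7 and the third is April 21.
1 September 2019 is a Sunday, so the first Sunday is September 1 and the fourth is September 22.
April 18, 2019 is outside the daylight-saving period (21 April – 22 September), so Velora Coast is on standard time, UTC+03:30.
13:30 local − 3h30m = 10:00 UTC.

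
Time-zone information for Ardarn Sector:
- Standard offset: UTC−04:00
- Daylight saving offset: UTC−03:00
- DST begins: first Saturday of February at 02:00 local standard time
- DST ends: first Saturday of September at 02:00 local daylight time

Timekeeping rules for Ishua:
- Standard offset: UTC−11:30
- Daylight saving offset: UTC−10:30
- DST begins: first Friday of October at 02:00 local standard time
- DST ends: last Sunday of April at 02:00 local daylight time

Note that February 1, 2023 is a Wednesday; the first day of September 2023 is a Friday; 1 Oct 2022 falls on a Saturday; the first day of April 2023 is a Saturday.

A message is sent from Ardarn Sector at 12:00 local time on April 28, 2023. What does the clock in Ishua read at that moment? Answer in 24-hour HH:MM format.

1 February 2023 is a Wednesday, so the first Saturday is February 4.
1 September 2023 is a Friday, so the first Saturday is September 2.
Daylight saving runs 4 February – 2 September; April 28, 2023 is inside that window, so Ardarn Sector is at UTC−03:00.
12:00 Ardarn Sector + 3h = 15:00 UTC.
1 October 2022 is a Saturday, so the first Friday is October 7.
1 April 2023 is a Saturday, so Sundays fall on 2, 9, 16, 23, 30; the last is April 30.
At the standard offset (UTC−11:30), 15:00 UTC − 11h30m = 03:30 Ishua standard time.
Daylight saving runs 7 October 2022 – 30 April 2023; the standard-time date in Ishua, April 28, 2023, is inside that window, so Ishua is at UTC−10:30.
15:00 UTC − 10h30m = 04:30 Ishua.

04:30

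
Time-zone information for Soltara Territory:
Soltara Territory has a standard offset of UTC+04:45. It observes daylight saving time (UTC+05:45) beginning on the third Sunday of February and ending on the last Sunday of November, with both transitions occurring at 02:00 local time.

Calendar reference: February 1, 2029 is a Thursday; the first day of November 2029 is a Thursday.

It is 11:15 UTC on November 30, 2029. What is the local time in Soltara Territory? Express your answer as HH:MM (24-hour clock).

1 February 2029 is a Thursday, so the first Sunday is February 4 and the third is February 18.
1 November 2029 is a Thursday, so Sundays fall on 4, 11, 18, 25; the last is November 25.
At the standard offset (UTC+04:45), 11:15 UTC + 4h45m = 16:00 Soltara Territory standard time.
The standard-time date in Soltara Territory, November 30, 2029, is outside the daylight-saving period (18 February – 25 November), so Soltara Territory is on standard time, UTC+04:45.
11:15 UTC + 4h45m = 16:00 local.

16:00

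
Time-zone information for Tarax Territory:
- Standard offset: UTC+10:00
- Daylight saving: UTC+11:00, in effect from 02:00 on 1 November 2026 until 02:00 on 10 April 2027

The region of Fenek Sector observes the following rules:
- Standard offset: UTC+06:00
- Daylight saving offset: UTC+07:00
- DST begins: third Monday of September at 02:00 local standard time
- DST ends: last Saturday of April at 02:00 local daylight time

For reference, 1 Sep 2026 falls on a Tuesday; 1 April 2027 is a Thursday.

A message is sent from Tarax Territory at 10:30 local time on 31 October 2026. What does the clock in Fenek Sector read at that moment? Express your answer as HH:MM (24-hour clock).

07:30

31 October 2026 does not fall between 1 November 2026 and 10 April 2027, so daylight saving is not in effect and Tarax Territory is at UTC+10:00.
10:30 Tarax Territory − 10h = 00:30 UTC.
1 September 2026 is a Tuesday, so the first Monday is September 7 and the third is September 21.
1 April 2027 is a Thursday, so Saturdays fall on 3, 10, 17, 24; the last is April 24.
At the standard offset (UTC+06:00), 00:30 UTC + 6h = 06:30 Fenek Sector standard time.
Daylight saving runs 21 September 2026 – 24 April 2027; the standard-time date in Fenek Sector, 31 October 2026, is inside that window, so Fenek Sector is at UTC+07:00.
00:30 UTC + 7h = 07:30 Fenek Sector.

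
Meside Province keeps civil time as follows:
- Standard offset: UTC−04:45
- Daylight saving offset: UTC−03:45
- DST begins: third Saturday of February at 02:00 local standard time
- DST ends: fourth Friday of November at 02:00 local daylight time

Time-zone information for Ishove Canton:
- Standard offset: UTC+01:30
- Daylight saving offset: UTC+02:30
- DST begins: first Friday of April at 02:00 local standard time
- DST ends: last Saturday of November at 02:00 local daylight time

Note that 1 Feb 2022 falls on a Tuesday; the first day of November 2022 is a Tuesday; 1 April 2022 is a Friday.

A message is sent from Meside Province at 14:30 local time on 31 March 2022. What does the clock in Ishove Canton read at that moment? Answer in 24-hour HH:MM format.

19:45

1 February 2022 is a Tuesday, so the first Saturday is February 5 and the third is February 19.
1 November 2022 is a Tuesday, so the first Friday is November 4 and the fourth is November 25.
31 March 2022 lies within the daylight-saving period (19 February – 25 November), so Meside Province is on daylight time, UTC−03:45.
14:30 Meside Province + 3h45m = 18:15 UTC.
1 April 2022 is a Friday, so the first Friday is April 1.
1 November 2022 is a Tuesday, so Saturdays fall on 5, 12, 19, 26; the last is November 26.
At the standard offset (UTC+01:30), 18:15 UTC + 1h30m = 19:45 Ishove Canton standard time.
The standard-time date in Ishove Canton, 31 March 2022, does not fall between 1 April and 26 November, so daylight saving is not in effect and Ishove Canton is at UTC+01:30.
18:15 UTC + 1h30m = 19:45 Ishove Canton.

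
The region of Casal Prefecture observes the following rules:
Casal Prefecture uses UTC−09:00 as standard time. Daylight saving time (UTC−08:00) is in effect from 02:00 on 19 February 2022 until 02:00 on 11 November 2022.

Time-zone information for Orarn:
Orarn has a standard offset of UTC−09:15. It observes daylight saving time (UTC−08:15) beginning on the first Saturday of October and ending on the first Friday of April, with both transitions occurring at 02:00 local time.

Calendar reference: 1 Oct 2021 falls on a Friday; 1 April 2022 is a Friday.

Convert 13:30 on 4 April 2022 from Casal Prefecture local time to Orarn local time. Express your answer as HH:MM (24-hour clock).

Daylight saving runs 19 February – 11 November; 4 April 2022 is inside that window, so Casal Prefecture is at UTC−08:00.
13:30 Casal Prefecture + 8h = 21:30 UTC.
1 October 2021 is a Friday, so the first Saturday is October 2.
1 April 2022 is a Friday, so the first Friday is April 1.
At the standard offset (UTC−09:15), 21:30 UTC − 9h15m = 12:15 Orarn standard time.
The standard-time date in Orarn, 4 April 2022, is outside the daylight-saving period (2 October 2021 – 1 April 2022), so Orarn is on standard time, UTC−09:15.
21:30 UTC − 9h15m = 12:15 Orarn.

12:15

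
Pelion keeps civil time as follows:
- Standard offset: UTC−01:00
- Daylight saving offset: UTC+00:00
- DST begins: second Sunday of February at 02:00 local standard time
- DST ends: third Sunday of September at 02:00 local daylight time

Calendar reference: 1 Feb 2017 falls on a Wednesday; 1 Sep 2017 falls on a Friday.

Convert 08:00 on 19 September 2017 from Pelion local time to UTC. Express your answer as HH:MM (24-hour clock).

09:00

1 February 2017 is a Wednesday, so the first Sunday is February 5 and the second is February 12.
1 September 2017 is a Friday, so the first Sunday is September 3 and the third is September 17.
19 September 2017 does not fall between 12 February and 17 September, so daylight saving is not in effect and Pelion is at UTC−01:00.
08:00 local + 1h = 09:00 UTC.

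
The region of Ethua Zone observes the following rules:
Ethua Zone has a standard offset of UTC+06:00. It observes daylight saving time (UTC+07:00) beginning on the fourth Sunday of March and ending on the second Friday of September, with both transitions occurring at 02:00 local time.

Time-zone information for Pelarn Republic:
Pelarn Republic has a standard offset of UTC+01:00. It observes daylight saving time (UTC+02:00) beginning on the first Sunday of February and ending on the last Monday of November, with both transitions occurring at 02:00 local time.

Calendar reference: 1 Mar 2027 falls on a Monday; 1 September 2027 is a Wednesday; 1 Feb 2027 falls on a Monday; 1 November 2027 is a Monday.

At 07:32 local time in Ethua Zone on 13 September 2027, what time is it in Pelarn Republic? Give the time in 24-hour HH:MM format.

03:32

1 March 2027 is a Monday, so the first Sunday is March 7 and the fourth is March 28.
1 September 2027 is a Wednesday, so the first Friday is September 3 and the second is September 10.
13 September 2027 does not fall between 28 March and 10 September, so daylight saving is not in effect and Ethua Zone is at UTC+06:00.
07:32 Ethua Zone − 6h = 01:32 UTC.
1 February 2027 is a Monday, so the first Sunday is February 7.
1 November 2027 is a Monday, so Mondays fall on 1, 8, 15, 22, 29; the last is November 29.
At the standard offset (UTC+01:00), 01:32 UTC + 1h = 02:32 Pelarn Republic standard time.
The standard-time date in Pelarn Republic, 13 September 2027, falls between 7 February and 29 November, so daylight saving is in effect and Pelarn Republic is at UTC+02:00.
01:32 UTC + 2h = 03:32 Pelarn Republic.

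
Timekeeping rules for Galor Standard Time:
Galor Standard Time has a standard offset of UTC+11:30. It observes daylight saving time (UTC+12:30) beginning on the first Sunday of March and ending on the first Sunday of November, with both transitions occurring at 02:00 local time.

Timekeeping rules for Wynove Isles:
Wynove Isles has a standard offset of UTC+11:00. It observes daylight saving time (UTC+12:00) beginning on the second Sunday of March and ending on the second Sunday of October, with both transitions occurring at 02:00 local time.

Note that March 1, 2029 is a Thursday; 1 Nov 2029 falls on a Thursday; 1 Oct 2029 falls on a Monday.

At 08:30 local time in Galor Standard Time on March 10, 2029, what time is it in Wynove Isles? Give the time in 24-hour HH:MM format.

1 March 2029 is a Thursday, so the first Sunday is March 4.
1 November 2029 is a Thursday, so the first Sunday is November 4.
March 10, 2029 falls between 4 March and 4 November, so daylight saving is in effect and Galor Standard Time is at UTC+12:30.
08:30 Galor Standard Time − 12h30m = 20:00 UTC (rolling into the previous day, 9 March 2029).
1 March 2029 is a Thursday, so the first Sunday is March 4 and the second is March 11.
1 October 2029 is a Monday, so the first Sunday is October 7 and the second is October 14.
At the standard offset (UTC+11:00), 20:00 UTC + 11h = 07:00 Wynove Isles standard time (rolling into the next day, 10 March 2029).
The standard-time date in Wynove Isles, March 10, 2029, is outside the daylight-saving period (11 March – 14 October), so Wynove Isles is on standard time, UTC+11:00.
20:00 UTC + 11h = 07:00 Wynove Isles (rolling into the next day, 10 March 2029).

07:00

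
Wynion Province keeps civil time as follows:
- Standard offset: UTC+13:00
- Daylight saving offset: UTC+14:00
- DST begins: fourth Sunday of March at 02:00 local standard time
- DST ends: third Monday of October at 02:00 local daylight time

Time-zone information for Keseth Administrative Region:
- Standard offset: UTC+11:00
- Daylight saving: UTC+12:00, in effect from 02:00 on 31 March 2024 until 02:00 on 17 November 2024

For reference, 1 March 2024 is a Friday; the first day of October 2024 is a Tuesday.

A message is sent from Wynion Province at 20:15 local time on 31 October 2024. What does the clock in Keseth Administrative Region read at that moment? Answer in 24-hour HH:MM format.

19:15

1 March 2024 is a Friday, so the first Sunday is March 3 and the fourth is March 24.
1 October 2024 is a Tuesday, so the first Monday is October 7 and the third is October 21.
Daylight saving runs 24 March – 21 October; 31 October 2024 is outside that window, so Wynion Province is on standard time at UTC+13:00.
20:15 Wynion Province − 13h = 07:15 UTC.
At the standard offset (UTC+11:00), 07:15 UTC + 11h = 18:15 Keseth Administrative Region standard time.
The standard-time date in Keseth Administrative Region, 31 October 2024, falls between 31 March and 17 November, so daylight saving is in effect and Keseth Administrative Region is at UTC+12:00.
07:15 UTC + 12h = 19:15 Keseth Administrative Region.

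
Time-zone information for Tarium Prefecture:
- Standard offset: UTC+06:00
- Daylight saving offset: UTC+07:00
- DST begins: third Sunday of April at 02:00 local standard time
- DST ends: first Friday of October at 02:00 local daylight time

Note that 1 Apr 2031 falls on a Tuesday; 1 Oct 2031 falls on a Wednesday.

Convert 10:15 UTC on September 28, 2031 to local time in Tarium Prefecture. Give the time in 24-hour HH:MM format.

17:15

1 April 2031 is a Tuesday, so the first Sunday is April 6 and the third is April 20.
1 October 2031 is a Wednesday, so the first Friday is October 3.
At the standard offset (UTC+06:00), 10:15 UTC + 6h = 16:15 Tarium Prefecture standard time.
Daylight saving runs 20 April – 3 October; the standard-time date in Tarium Prefecture, September 28, 2031, is inside that window, so Tarium Prefecture is at UTC+07:00.
10:15 UTC + 7h = 17:15 local.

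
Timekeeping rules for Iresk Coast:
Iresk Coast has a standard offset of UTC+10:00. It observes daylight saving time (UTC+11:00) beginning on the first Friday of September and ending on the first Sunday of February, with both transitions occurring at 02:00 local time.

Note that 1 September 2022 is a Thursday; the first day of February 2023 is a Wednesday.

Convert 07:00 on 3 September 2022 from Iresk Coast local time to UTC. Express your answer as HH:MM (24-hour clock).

1 September 2022 is a Thursday, so the first Friday is September 2.
1 February 2023 is a Wednesday, so the first Sunday is February 5.
3 September 2022 falls between 2 September 2022 and 5 February 2023, so daylight saving is in effect and Iresk Coast is at UTC+11:00.
07:00 local − 11h = 20:00 UTC (rolling into the previous day, 2 September 2022).

20:00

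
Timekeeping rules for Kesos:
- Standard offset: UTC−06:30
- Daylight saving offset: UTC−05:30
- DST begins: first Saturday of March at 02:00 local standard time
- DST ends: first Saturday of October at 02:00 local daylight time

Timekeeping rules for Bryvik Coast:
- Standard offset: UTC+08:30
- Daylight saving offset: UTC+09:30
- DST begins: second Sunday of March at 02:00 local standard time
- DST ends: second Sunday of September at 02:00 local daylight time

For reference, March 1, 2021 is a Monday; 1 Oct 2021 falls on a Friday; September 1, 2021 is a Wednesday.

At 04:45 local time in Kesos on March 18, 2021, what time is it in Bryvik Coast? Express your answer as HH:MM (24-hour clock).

1 March 2021 is a Monday, so the first Saturday is March 6.
1 October 2021 is a Friday, so the first Saturday is October 2.
March 18, 2021 lies within the daylight-saving period (6 March – 2 October), so Kesos is on daylight time, UTC−05:30.
04:45 Kesos + 5h30m = 10:15 UTC.
1 March 2021 is a Monday, so the first Sunday is March 7 and the second is March 14.
1 September 2021 is a Wednesday, so the first Sunday is September 5 and the second is September 12.
At the standard offset (UTC+08:30), 10:15 UTC + 8h30m = 18:45 Bryvik Coast standard time.
Daylight saving runs 14 March – 12 September; the standard-time date in Bryvik Coast, March 18, 2021, is inside that window, so Bryvik Coast is at UTC+09:30.
10:15 UTC + 9h30m = 19:45 Bryvik Coast.

19:45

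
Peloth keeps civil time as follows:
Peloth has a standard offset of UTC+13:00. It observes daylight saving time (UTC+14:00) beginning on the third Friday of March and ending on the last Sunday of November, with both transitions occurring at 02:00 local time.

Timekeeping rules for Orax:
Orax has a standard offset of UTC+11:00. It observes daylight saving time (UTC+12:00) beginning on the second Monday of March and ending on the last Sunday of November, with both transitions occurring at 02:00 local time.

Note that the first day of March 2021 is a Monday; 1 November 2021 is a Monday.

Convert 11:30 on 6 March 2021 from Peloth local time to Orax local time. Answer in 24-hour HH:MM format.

1 March 2021 is a Monday, so the first Friday is March 5 and the third is March 19.
1 November 2021 is a Monday, so Sundays fall on 7, 14, 21, 28; the last is November 28.
Daylight saving runs 19 March – 28 November; 6 March 2021 is outside that window, so Peloth is on standard time at UTC+13:00.
11:30 Peloth − 13h = 22:30 UTC (rolling into the previous day, 5 March 2021).
1 March 2021 is a Monday, so the first Monday is March 1 and the second is March 8.
1 November 2021 is a Monday, so Sundays fall on 7, 14, 21, 28; the last is November 28.
At the standard offset (UTC+11:00), 22:30 UTC + 11h = 09:30 Orax standard time (rolling into the next day, 6 March 2021).
Daylight saving runs 8 March – 28 November; the standard-time date in Orax, 6 March 2021, is outside that window, so Orax is on standard time at UTC+11:00.
22:30 UTC + 11h = 09:30 Orax (rolling into the next day, 6 March 2021).

09:30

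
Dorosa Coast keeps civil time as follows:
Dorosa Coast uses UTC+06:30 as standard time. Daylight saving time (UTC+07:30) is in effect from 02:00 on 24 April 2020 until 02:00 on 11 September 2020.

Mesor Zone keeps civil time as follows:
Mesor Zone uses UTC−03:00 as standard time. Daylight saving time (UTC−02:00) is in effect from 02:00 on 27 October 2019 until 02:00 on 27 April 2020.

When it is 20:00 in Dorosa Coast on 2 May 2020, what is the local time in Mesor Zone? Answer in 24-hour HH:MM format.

09:30

2 May 2020 lies within the daylight-saving period (24 April – 11 September), so Dorosa Coast is on daylight time, UTC+07:30.
20:00 Dorosa Coast − 7h30m = 12:30 UTC.
At the standard offset (UTC−03:00), 12:30 UTC − 3h = 09:30 Mesor Zone standard time.
Daylight saving runs 27 October 2019 – 27 April 2020; the standard-time date in Mesor Zone, 2 May 2020, is outside that window, so Mesor Zone is on standard time at UTC−03:00.
12:30 UTC − 3h = 09:30 Mesor Zone.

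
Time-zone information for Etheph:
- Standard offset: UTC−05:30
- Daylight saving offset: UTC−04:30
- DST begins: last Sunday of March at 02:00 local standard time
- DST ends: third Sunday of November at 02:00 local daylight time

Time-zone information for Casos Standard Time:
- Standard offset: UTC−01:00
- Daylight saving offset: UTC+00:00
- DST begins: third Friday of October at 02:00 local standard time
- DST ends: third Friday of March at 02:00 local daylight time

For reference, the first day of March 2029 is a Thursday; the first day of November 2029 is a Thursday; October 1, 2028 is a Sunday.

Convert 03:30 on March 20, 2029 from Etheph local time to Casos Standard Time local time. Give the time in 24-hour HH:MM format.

08:00

1 March 2029 is a Thursday, so Sundays fall on 4, 11, 18, 25; the last is March 25.
1 November 2029 is a Thursday, so the first Sunday is November 4 and the third is November 18.
March 20, 2029 is outside the daylight-saving period (25 March – 18 November), so Etheph is on standard time, UTC−05:30.
03:30 Etheph + 5h30m = 09:00 UTC.
1 October 2028 is a Sunday, so the first Friday is October 6 and the third is October 20.
1 March 2029 is a Thursday, so the first Friday is March 2 and the third is March 16.
At the standard offset (UTC−01:00), 09:00 UTC − 1h = 08:00 Casos Standard Time standard time.
The standard-time date in Casos Standard Time, March 20, 2029, is outside the daylight-saving period (20 October 2028 – 16 March 2029), so Casos Standard Time is on standard time, UTC−01:00.
09:00 UTC − 1h = 08:00 Casos Standard Time.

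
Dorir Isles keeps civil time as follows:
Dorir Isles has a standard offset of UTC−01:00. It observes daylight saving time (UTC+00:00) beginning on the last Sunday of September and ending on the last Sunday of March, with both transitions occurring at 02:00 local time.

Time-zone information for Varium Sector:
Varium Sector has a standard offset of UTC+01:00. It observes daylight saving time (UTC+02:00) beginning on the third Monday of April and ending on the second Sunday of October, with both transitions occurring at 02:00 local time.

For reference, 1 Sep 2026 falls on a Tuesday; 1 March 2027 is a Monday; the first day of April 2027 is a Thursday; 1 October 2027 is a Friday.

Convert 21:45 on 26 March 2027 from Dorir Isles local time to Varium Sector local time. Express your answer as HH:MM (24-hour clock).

1 September 2026 is a Tuesday, so Sundays fall on 6, 13, 20, 27; the last is September 27.
1 March 2027 is a Monday, so Sundays fall on 7, 14, 21, 28; the last is March 28.
26 March 2027 lies within the daylight-saving period (27 September 2026 – 28 March 2027), so Dorir Isles is on daylight time, UTC+00:00.
21:45 Dorir Isles − 0h = 21:45 UTC.
1 April 2027 is a Thursday, so the first Monday is April 5 and the third is April 19.
1 October 2027 is a Friday, so the first Sunday is October 3 and the second is October 10.
At the standard offset (UTC+01:00), 21:45 UTC + 1h = 22:45 Varium Sector standard time.
The standard-time date in Varium Sector, 26 March 2027, is outside the daylight-saving period (19 April – 10 October), so Varium Sector is on standard time, UTC+01:00.
21:45 UTC + 1h = 22:45 Varium Sector.

22:45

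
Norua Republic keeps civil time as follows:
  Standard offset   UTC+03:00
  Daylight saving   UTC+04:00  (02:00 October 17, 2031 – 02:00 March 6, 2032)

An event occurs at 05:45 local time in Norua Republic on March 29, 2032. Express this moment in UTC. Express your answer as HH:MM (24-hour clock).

02:45

March 29, 2032 does not fall between 17 October 2031 and 6 March 2032, so daylight saving is not in effect and Norua Republic is at UTC+03:00.
05:45 local − 3h = 02:45 UTC.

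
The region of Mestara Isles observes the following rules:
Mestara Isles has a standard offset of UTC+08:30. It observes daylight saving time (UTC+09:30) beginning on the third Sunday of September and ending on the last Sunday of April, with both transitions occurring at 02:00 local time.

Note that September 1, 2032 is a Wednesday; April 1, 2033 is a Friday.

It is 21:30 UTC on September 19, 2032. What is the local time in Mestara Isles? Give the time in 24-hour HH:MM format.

1 September 2032 is a Wednesday, so the first Sunday is September 5 and the third is September 19.
1 April 2033 is a Friday, so Sundays fall on 3, 10, 17, 24; the last is April 24.
At the standard offset (UTC+08:30), 21:30 UTC + 8h30m = 06:00 Mestara Isles standard time (rolling into the next day, 20 September 2032).
Daylight saving runs 19 September 2032 – 24 April 2033; the standard-time date in Mestara Isles, September 20, 2032, is inside that window, so Mestara Isles is at UTC+09:30.
21:30 UTC + 9h30m = 07:00 local (rolling into the next day, 20 September 2032).

07:00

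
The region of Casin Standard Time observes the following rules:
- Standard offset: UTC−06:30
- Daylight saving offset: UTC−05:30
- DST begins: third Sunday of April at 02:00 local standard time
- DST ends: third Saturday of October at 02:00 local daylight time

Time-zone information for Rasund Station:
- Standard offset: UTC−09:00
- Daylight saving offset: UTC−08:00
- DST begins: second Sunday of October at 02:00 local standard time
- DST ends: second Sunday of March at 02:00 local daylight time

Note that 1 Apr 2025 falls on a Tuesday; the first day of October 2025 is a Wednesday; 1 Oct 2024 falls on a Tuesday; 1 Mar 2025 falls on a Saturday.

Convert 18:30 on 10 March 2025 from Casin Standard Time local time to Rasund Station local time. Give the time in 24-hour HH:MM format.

16:00

1 April 2025 is a Tuesday, so the first Sunday is April 6 and the third is April 20.
1 October 2025 is a Wednesday, so the first Saturday is October 4 and the third is October 18.
10 March 2025 does not fall between 20 April and 18 October, so daylight saving is not in effect and Casin Standard Time is at UTC−06:30.
18:30 Casin Standard Time + 6h30m = 01:00 UTC (rolling into the next day, 11 March 2025).
1 October 2024 is a Tuesday, so the first Sunday is October 6 and the second is October 13.
1 March 2025 is a Saturday, so the first Sunday is March 2 and the second is March 9.
At the standard offset (UTC−09:00), 01:00 UTC − 9h = 16:00 Rasund Station standard time (rolling into the previous day, 10 March 2025).
The standard-time date in Rasund Station, 10 March 2025, is outside the daylight-saving period (13 October 2024 – 9 March 2025), so Rasund Station is on standard time, UTC−09:00.
01:00 UTC − 9h = 16:00 Rasund Station (rolling into the previous day, 10 March 2025).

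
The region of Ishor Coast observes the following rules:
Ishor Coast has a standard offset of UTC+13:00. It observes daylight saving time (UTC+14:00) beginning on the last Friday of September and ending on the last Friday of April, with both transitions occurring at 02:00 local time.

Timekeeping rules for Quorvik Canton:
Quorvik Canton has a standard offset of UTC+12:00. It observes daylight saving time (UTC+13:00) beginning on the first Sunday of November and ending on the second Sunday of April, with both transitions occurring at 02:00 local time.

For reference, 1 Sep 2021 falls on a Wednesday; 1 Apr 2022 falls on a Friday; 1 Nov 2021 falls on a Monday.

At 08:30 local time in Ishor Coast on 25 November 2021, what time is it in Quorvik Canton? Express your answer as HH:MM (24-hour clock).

1 September 2021 is a Wednesday, so Fridays fall on 3, 10, 17, 24; the last is September 24.
1 April 2022 is a Friday, so Fridays fall on 1, 8, 15, 22, 29; the last is April 29.
Daylight saving runs 24 September 2021 – 29 April 2022; 25 November 2021 is inside that window, so Ishor Coast is at UTC+14:00.
08:30 Ishor Coast − 14h = 18:30 UTC (rolling into the previous day, 24 November 2021).
1 November 2021 is a Monday, so the first Sunday is November 7.
1 April 2022 is a Friday, so the first Sunday is April 3 and the second is April 10.
At the standard offset (UTC+12:00), 18:30 UTC + 12h = 06:30 Quorvik Canton standard time (rolling into the next day, 25 November 2021).
Daylight saving runs 7 November 2021 – 10 April 2022; the standard-time date in Quorvik Canton, 25 November 2021, is inside that window, so Quorvik Canton is at UTC+13:00.
18:30 UTC + 13h = 07:30 Quorvik Canton (rolling into the next day, 25 November 2021).

07:30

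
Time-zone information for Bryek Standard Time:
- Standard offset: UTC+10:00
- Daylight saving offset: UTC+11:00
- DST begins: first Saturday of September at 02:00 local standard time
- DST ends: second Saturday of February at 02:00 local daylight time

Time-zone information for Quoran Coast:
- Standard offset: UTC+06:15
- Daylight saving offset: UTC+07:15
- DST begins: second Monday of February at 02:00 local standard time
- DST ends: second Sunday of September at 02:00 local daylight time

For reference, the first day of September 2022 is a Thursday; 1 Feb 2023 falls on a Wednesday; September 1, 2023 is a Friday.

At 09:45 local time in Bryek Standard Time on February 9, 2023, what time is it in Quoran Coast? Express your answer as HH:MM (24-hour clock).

05:00

1 September 2022 is a Thursday, so the first Saturday is September 3.
1 February 2023 is a Wednesday, so the first Saturday is February 4 and the second is February 11.
February 9, 2023 falls between 3 September 2022 and 11 February 2023, so daylight saving is in effect and Bryek Standard Time is at UTC+11:00.
09:45 Bryek Standard Time − 11h = 22:45 UTC (rolling into the previous day, 8 February 2023).
1 February 2023 is a Wednesday, so the first Monday is February 6 and the second is February 13.
1 September 2023 is a Friday, so the first Sunday is September 3 and the second is September 10.
At the standard offset (UTC+06:15), 22:45 UTC + 6h15m = 05:00 Quoran Coast standard time (rolling into the next day, 9 February 2023).
The standard-time date in Quoran Coast, February 9, 2023, is outside the daylight-saving period (13 February – 10 September), so Quoran Coast is on standard time, UTC+06:15.
22:45 UTC + 6h15m = 05:00 Quoran Coast (rolling into the next day, 9 February 2023).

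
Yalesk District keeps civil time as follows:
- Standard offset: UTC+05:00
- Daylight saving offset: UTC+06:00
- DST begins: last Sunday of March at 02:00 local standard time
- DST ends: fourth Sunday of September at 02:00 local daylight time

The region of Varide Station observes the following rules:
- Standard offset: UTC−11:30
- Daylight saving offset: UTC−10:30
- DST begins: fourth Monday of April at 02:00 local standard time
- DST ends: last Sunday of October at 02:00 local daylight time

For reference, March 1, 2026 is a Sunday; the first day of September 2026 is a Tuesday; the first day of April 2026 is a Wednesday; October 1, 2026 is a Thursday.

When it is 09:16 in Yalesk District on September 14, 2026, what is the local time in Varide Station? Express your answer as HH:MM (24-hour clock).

1 March 2026 is a Sunday, so Sundays fall on 1, 8, 15, 22, 29; the last is March 29.
1 September 2026 is a Tuesday, so the first Sunday is September 6 and the fourth is September 27.
Daylight saving runs 29 March – 27 September; September 14, 2026 is inside that window, so Yalesk District is at UTC+06:00.
09:16 Yalesk District − 6h = 03:16 UTC.
1 April 2026 is a Wednesday, so the first Monday is April 6 and the fourth is April 27.
1 October 2026 is a Thursday, so Sundays fall on 4, 11, 18, 25; the last is October 25.
At the standard offset (UTC−11:30), 03:16 UTC − 11h30m = 15:46 Varide Station standard time (rolling into the previous day, 13 September 2026).
The standard-time date in Varide Station, September 13, 2026, falls between 27 April and 25 October, so daylight saving is in effect and Varide Station is at UTC−10:30.
03:16 UTC − 10h30m = 16:46 Varide Station (rolling into the previous day, 13 September 2026).

16:46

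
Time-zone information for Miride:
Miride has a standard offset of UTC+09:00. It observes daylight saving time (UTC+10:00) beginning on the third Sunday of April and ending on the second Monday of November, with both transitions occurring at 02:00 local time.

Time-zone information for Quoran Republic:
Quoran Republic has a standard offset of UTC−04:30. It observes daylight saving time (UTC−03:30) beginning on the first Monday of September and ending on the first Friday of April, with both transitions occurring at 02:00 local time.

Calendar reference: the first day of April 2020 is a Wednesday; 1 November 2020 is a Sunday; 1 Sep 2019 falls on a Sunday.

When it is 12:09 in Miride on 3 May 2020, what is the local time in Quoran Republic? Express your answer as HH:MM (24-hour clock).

21:39

1 April 2020 is a Wednesday, so the first Sunday is April 5 and the third is April 19.
1 November 2020 is a Sunday, so the first Monday is November 2 and the second is November 9.
Daylight saving runs 19 April – 9 November; 3 May 2020 is inside that window, so Miride is at UTC+10:00.
12:09 Miride − 10h = 02:09 UTC.
1 September 2019 is a Sunday, so the first Monday is September 2.
1 April 2020 is a Wednesday, so the first Friday is April 3.
At the standard offset (UTC−04:30), 02:09 UTC − 4h30m = 21:39 Quoran Republic standard time (rolling into the previous day, 2 May 2020).
The standard-time date in Quoran Republic, 2 May 2020, is outside the daylight-saving period (2 September 2019 – 3 April 2020), so Quoran Republic is on standard time, UTC−04:30.
02:09 UTC − 4h30m = 21:39 Quoran Republic (rolling into the previous day, 2 May 2020).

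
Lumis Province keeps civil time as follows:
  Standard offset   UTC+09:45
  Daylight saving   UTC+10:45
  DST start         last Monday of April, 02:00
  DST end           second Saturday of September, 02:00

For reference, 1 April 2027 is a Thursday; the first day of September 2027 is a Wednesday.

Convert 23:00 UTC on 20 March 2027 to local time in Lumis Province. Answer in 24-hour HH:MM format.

1 April 2027 is a Thursday, so Mondays fall on 5, 12, 19, 26; the last is April 26.
1 September 2027 is a Wednesday, so the first Saturday is September 4 and the second is September 11.
At the standard offset (UTC+09:45), 23:00 UTC + 9h45m = 08:45 Lumis Province standard time (rolling into the next day, 21 March 2027).
Daylight saving runs 26 April – 11 September; the standard-time date in Lumis Province, 21 March 2027, is outside that window, so Lumis Province is on standard time at UTC+09:45.
23:00 UTC + 9h45m = 08:45 local (rolling into the next day, 21 March 2027).

08:45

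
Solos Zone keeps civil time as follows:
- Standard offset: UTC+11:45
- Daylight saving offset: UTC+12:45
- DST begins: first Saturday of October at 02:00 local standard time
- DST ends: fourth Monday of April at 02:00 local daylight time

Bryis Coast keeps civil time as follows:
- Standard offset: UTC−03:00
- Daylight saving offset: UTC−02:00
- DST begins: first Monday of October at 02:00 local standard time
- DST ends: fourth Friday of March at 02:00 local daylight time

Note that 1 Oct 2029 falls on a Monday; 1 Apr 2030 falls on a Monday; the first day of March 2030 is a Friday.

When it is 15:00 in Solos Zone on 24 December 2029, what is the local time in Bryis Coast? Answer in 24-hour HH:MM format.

00:15

1 October 2029 is a Monday, so the first Saturday is October 6.
1 April 2030 is a Monday, so the first Monday is April 1 and the fourth is April 22.
Daylight saving runs 6 October 2029 – 22 April 2030; 24 December 2029 is inside that window, so Solos Zone is at UTC+12:45.
15:00 Solos Zone − 12h45m = 02:15 UTC.
1 October 2029 is a Monday, so the first Monday is October 1.
1 March 2030 is a Friday, so the first Friday is March 1 and the fourth is March 22.
At the standard offset (UTC−03:00), 02:15 UTC − 3h = 23:15 Bryis Coast standard time (rolling into the previous day, 23 December 2029).
The standard-time date in Bryis Coast, 23 December 2029, lies within the daylight-saving period (1 October 2029 – 22 March 2030), so Bryis Coast is on daylight time, UTC−02:00.
02:15 UTC − 2h = 00:15 Bryis Coast.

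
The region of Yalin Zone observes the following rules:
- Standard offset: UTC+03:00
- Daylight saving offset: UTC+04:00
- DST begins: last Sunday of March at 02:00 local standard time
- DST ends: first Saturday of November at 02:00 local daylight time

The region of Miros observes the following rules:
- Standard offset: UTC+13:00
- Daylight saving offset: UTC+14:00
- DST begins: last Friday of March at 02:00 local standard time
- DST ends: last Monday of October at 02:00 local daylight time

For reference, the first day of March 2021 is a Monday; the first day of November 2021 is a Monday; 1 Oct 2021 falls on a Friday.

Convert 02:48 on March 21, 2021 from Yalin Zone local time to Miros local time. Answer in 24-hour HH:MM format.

12:48

1 March 2021 is a Monday, so Sundays fall on 7, 14, 21, 28; the last is March 28.
1 November 2021 is a Monday, so the first Saturday is November 6.
March 21, 2021 is outside the daylight-saving period (28 March – 6 November), so Yalin Zone is on standard time, UTC+03:00.
02:48 Yalin Zone − 3h = 23:48 UTC (rolling into the previous day, 20 March 2021).
1 March 2021 is a Monday, so Fridays fall on 5, 12, 19, 26; the last is March 26.
1 October 2021 is a Friday, so Mondays fall on 4, 11, 18, 25; the last is October 25.
At the standard offset (UTC+13:00), 23:48 UTC + 13h = 12:48 Miros standard time (rolling into the next day, 21 March 2021).
The standard-time date in Miros, March 21, 2021, is outside the daylight-saving period (26 March – 25 October), so Miros is on standard time, UTC+13:00.
23:48 UTC + 13h = 12:48 Miros (rolling into the next day, 21 March 2021).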